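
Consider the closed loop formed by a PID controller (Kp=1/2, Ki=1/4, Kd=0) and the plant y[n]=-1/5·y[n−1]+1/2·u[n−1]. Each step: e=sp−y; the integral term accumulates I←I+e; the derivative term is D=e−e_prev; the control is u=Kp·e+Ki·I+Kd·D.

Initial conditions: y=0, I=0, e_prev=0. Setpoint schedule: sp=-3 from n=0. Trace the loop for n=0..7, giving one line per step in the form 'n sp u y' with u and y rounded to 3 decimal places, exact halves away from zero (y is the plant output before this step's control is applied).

0 -3 -2.250 0.000
1 -3 -2.156 -1.125
2 -3 -2.829 -0.853
3 -3 -3.073 -1.244
4 -3 -3.479 -1.288
5 -3 -3.761 -1.482
6 -3 -4.064 -1.584
7 -3 -4.320 -1.715

(exact arithmetic carried between steps; '≈' marks a value shown rounded to 6 d.p. or computed from one; I and e_prev carry over from the previous line; the table rounds u and y to 3 d.p., halves away from zero)
n=0: y=0, sp=-3, e=sp−y=-3; I=-3, D=e−e_prev=-3; u=1/2·(-3)+1/4·(-3)+0·(-3)=-2.25; next y=-1/5·0+1/2·(-2.25)=-1.125
n=1: y=-1.125, sp=-3, e=sp−y=-1.875; I=-4.875, D=e−e_prev=1.125; u=1/2·(-1.875)+1/4·(-4.875)+0·1.125=-2.15625; next y=-1/5·(-1.125)+1/2·(-2.15625)=-0.853125
n=2: y=-0.853125, sp=-3, e=sp−y=-2.146875; I=-7.021875, D=e−e_prev=-0.271875; u=1/2·(-2.146875)+1/4·(-7.021875)+0·(-0.271875)≈-2.828906; next y=-1/5·(-0.853125)+1/2·(-2.828906)≈-1.243828
n=3: y≈-1.243828, sp=-3, e=sp−y≈-1.756172; I≈-8.778047, D=e−e_prev≈0.390703; u=1/2·(-1.756172)+1/4·(-8.778047)+0·0.390703≈-3.072598; next y=-1/5·(-1.243828)+1/2·(-3.072598)≈-1.287533
n=4: y≈-1.287533, sp=-3, e=sp−y≈-1.712467; I≈-10.490514, D=e−e_prev≈0.043705; u=1/2·(-1.712467)+1/4·(-10.490514)+0·0.043705≈-3.478862; next y=-1/5·(-1.287533)+1/2·(-3.478862)≈-1.481924
n=5: y≈-1.481924, sp=-3, e=sp−y≈-1.518076; I≈-12.008589, D=e−e_prev≈0.194391; u=1/2·(-1.518076)+1/4·(-12.008589)+0·0.194391≈-3.761185; next y=-1/5·(-1.481924)+1/2·(-3.761185)≈-1.584208
n=6: y≈-1.584208, sp=-3, e=sp−y≈-1.415792; I≈-13.424382, D=e−e_prev≈0.102283; u=1/2·(-1.415792)+1/4·(-13.424382)+0·0.102283≈-4.063992; next y=-1/5·(-1.584208)+1/2·(-4.063992)≈-1.715154
n=7: y≈-1.715154, sp=-3, e=sp−y≈-1.284846; I≈-14.709227, D=e−e_prev≈0.130946; u=1/2·(-1.284846)+1/4·(-14.709227)+0·0.130946≈-4.319730; next y=-1/5·(-1.715154)+1/2·(-4.319730)≈-1.816834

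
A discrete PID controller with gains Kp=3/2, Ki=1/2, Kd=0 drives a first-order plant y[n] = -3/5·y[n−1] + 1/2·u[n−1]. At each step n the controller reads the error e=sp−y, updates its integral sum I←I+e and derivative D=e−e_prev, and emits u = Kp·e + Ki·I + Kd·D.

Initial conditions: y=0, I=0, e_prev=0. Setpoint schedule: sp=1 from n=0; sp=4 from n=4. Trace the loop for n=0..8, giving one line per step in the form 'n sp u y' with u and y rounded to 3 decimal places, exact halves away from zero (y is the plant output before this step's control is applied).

0 1 2.000 0.000
1 1 0.500 1.000
2 1 3.200 -0.350
3 1 -0.445 1.810
4 4 11.387 -1.309
5 4 -1.533 6.479
6 4 19.492 -4.654
7 4 -10.565 12.538
8 4 35.853 -12.805

(exact arithmetic carried between steps; '≈' marks a value shown rounded to 6 d.p. or computed from one; I and e_prev carry over from the previous line; the table rounds u and y to 3 d.p., halves away from zero)
n=0: y=0, sp=1, e=sp−y=1; I=1, D=e−e_prev=1; u=3/2·1+1/2·1+0·1=2; next y=-3/5·0+1/2·2=1
n=1: y=1, sp=1, e=sp−y=0; I=1, D=e−e_prev=-1; u=3/2·0+1/2·1+0·(-1)=0.5; next y=-3/5·1+1/2·0.5=-0.35
n=2: y=-0.35, sp=1, e=sp−y=1.35; I=2.35, D=e−e_prev=1.35; u=3/2·1.35+1/2·2.35+0·1.35=3.2; next y=-3/5·(-0.35)+1/2·3.2=1.81
n=3: y=1.81, sp=1, e=sp−y=-0.81; I=1.54, D=e−e_prev=-2.16; u=3/2·(-0.81)+1/2·1.54+0·(-2.16)=-0.445; next y=-3/5·1.81+1/2·(-0.445)=-1.3085
n=4: y=-1.3085, sp=4, e=sp−y=5.3085; I=6.8485, D=e−e_prev=6.1185; u=3/2·5.3085+1/2·6.8485+0·6.1185=11.387; next y=-3/5·(-1.3085)+1/2·11.387=6.4786
n=5: y=6.4786, sp=4, e=sp−y=-2.4786; I=4.3699, D=e−e_prev=-7.7871; u=3/2·(-2.4786)+1/2·4.3699+0·(-7.7871)=-1.53295; next y=-3/5·6.4786+1/2·(-1.53295)=-4.653635
n=6: y=-4.653635, sp=4, e=sp−y=8.653635; I=13.023535, D=e−e_prev=11.132235; u=3/2·8.653635+1/2·13.023535+0·11.132235=19.49222; next y=-3/5·(-4.653635)+1/2·19.49222=12.538291
n=7: y=12.538291, sp=4, e=sp−y=-8.538291; I=4.485244, D=e−e_prev=-17.191926; u=3/2·(-8.538291)+1/2·4.485244+0·(-17.191926)≈-10.564815; next y=-3/5·12.538291+1/2·(-10.564815)≈-12.805382
n=8: y≈-12.805382, sp=4, e=sp−y≈16.805382; I≈21.290626, D=e−e_prev≈25.343673; u=3/2·16.805382+1/2·21.290626+0·25.343673≈35.853386; next y=-3/5·(-12.805382)+1/2·35.853386≈25.609922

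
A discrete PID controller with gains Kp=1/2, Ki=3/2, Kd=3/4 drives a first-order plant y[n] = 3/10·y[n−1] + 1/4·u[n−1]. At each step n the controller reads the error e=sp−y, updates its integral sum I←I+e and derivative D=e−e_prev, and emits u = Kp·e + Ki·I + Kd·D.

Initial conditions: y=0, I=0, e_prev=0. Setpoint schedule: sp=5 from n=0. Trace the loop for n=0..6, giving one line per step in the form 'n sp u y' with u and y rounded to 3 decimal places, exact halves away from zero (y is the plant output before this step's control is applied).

(exact arithmetic carried between steps; '≈' marks a value shown rounded to 6 d.p. or computed from one; I and e_prev carry over from the previous line; the table rounds u and y to 3 d.p., halves away from zero)
n=0: y=0, sp=5, e=sp−y=5; I=5, D=e−e_prev=5; u=1/2·5+3/2·5+3/4·5=13.75; next y=3/10·0+1/4·13.75=3.4375
n=1: y=3.4375, sp=5, e=sp−y=1.5625; I=6.5625, D=e−e_prev=-3.4375; u=1/2·1.5625+3/2·6.5625+3/4·(-3.4375)=8.046875; next y=3/10·3.4375+1/4·8.046875≈3.042969
n=2: y≈3.042969, sp=5, e=sp−y≈1.957031; I≈8.519531, D=e−e_prev≈0.394531; u=1/2·1.957031+3/2·8.519531+3/4·0.394531≈14.053711; next y=3/10·3.042969+1/4·14.053711≈4.426318
n=3: y≈4.426318, sp=5, e=sp−y≈0.573682; I≈9.093213, D=e−e_prev≈-1.383350; u=1/2·0.573682+3/2·9.093213+3/4·(-1.383350)≈12.889148; next y=3/10·4.426318+1/4·12.889148≈4.550182
n=4: y≈4.550182, sp=5, e=sp−y≈0.449818; I≈9.543030, D=e−e_prev≈-0.123864; u=1/2·0.449818+3/2·9.543030+3/4·(-0.123864)≈14.446556; next y=3/10·4.550182+1/4·14.446556≈4.976694
n=5: y≈4.976694, sp=5, e=sp−y≈0.023306; I≈9.566337, D=e−e_prev≈-0.426511; u=1/2·0.023306+3/2·9.566337+3/4·(-0.426511)≈14.041274; next y=3/10·4.976694+1/4·14.041274≈5.003327
n=6: y≈5.003327, sp=5, e=sp−y≈-0.003327; I≈9.563010, D=e−e_prev≈-0.026633; u=1/2·(-0.003327)+3/2·9.563010+3/4·(-0.026633)≈14.322877; next y=3/10·5.003327+1/4·14.322877≈5.081717

0 5 13.750 0.000
1 5 8.047 3.438
2 5 14.054 3.043
3 5 12.889 4.426
4 5 14.447 4.550
5 5 14.041 4.977
6 5 14.323 5.003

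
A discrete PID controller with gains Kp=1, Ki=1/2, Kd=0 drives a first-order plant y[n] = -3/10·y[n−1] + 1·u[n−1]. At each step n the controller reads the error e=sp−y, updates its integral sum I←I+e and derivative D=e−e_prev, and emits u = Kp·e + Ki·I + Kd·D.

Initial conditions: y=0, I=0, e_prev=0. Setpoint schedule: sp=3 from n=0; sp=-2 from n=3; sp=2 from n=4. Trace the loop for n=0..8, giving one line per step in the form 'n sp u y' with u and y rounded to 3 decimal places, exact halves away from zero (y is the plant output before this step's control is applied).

(exact arithmetic carried between steps; '≈' marks a value shown rounded to 6 d.p. or computed from one; I and e_prev carry over from the previous line; the table rounds u and y to 3 d.p., halves away from zero)
n=0: y=0, sp=3, e=sp−y=3; I=3, D=e−e_prev=3; u=1·3+1/2·3+0·3=4.5; next y=-3/10·0+1·4.5=4.5
n=1: y=4.5, sp=3, e=sp−y=-1.5; I=1.5, D=e−e_prev=-4.5; u=1·(-1.5)+1/2·1.5+0·(-4.5)=-0.75; next y=-3/10·4.5+1·(-0.75)=-2.1
n=2: y=-2.1, sp=3, e=sp−y=5.1; I=6.6, D=e−e_prev=6.6; u=1·5.1+1/2·6.6+0·6.6=8.4; next y=-3/10·(-2.1)+1·8.4=9.03
n=3: y=9.03, sp=-2, e=sp−y=-11.03; I=-4.43, D=e−e_prev=-16.13; u=1·(-11.03)+1/2·(-4.43)+0·(-16.13)=-13.245; next y=-3/10·9.03+1·(-13.245)=-15.954
n=4: y=-15.954, sp=2, e=sp−y=17.954; I=13.524, D=e−e_prev=28.984; u=1·17.954+1/2·13.524+0·28.984=24.716; next y=-3/10·(-15.954)+1·24.716=29.5022
n=5: y=29.5022, sp=2, e=sp−y=-27.5022; I=-13.9782, D=e−e_prev=-45.4562; u=1·(-27.5022)+1/2·(-13.9782)+0·(-45.4562)=-34.4913; next y=-3/10·29.5022+1·(-34.4913)=-43.34196
n=6: y=-43.34196, sp=2, e=sp−y=45.34196; I=31.36376, D=e−e_prev=72.84416; u=1·45.34196+1/2·31.36376+0·72.84416=61.02384; next y=-3/10·(-43.34196)+1·61.02384=74.026428
n=7: y=74.026428, sp=2, e=sp−y=-72.026428; I=-40.662668, D=e−e_prev=-117.368388; u=1·(-72.026428)+1/2·(-40.662668)+0·(-117.368388)=-92.357762; next y=-3/10·74.026428+1·(-92.357762)≈-114.565690
n=8: y≈-114.565690, sp=2, e=sp−y≈116.565690; I≈75.903022, D=e−e_prev≈188.592118; u=1·116.565690+1/2·75.903022+0·188.592118≈154.517202; next y=-3/10·(-114.565690)+1·154.517202≈188.886909

0 3 4.500 0.000
1 3 -0.750 4.500
2 3 8.400 -2.100
3 -2 -13.245 9.030
4 2 24.716 -15.954
5 2 -34.491 29.502
6 2 61.024 -43.342
7 2 -92.358 74.026
8 2 154.517 -114.566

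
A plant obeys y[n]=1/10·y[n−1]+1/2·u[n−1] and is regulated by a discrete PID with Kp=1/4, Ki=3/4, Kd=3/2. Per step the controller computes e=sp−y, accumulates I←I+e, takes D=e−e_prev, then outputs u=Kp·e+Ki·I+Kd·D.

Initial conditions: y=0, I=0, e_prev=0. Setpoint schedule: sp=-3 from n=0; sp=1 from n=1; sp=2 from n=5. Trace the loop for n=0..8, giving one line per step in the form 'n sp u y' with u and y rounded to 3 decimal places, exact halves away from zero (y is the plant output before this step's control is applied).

(exact arithmetic carried between steps; '≈' marks a value shown rounded to 6 d.p. or computed from one; I and e_prev carry over from the previous line; the table rounds u and y to 3 d.p., halves away from zero)
n=0: y=0, sp=-3, e=sp−y=-3; I=-3, D=e−e_prev=-3; u=1/4·(-3)+3/4·(-3)+3/2·(-3)=-7.5; next y=1/10·0+1/2·(-7.5)=-3.75
n=1: y=-3.75, sp=1, e=sp−y=4.75; I=1.75, D=e−e_prev=7.75; u=1/4·4.75+3/4·1.75+3/2·7.75=14.125; next y=1/10·(-3.75)+1/2·14.125=6.6875
n=2: y=6.6875, sp=1, e=sp−y=-5.6875; I=-3.9375, D=e−e_prev=-10.4375; u=1/4·(-5.6875)+3/4·(-3.9375)+3/2·(-10.4375)=-20.03125; next y=1/10·6.6875+1/2·(-20.03125)=-9.346875
n=3: y=-9.346875, sp=1, e=sp−y=10.346875; I=6.409375, D=e−e_prev=16.034375; u=1/4·10.346875+3/4·6.409375+3/2·16.034375≈31.445313; next y=1/10·(-9.346875)+1/2·31.445313≈14.787969
n=4: y≈14.787969, sp=1, e=sp−y≈-13.787969; I≈-7.378594, D=e−e_prev≈-24.134844; u=1/4·(-13.787969)+3/4·(-7.378594)+3/2·(-24.134844)≈-45.183203; next y=1/10·14.787969+1/2·(-45.183203)≈-21.112805
n=5: y≈-21.112805, sp=2, e=sp−y≈23.112805; I≈15.734211, D=e−e_prev≈36.900773; u=1/4·23.112805+3/4·15.734211+3/2·36.900773≈72.930020; next y=1/10·(-21.112805)+1/2·72.930020≈34.353729
n=6: y≈34.353729, sp=2, e=sp−y≈-32.353729; I≈-16.619518, D=e−e_prev≈-55.466534; u=1/4·(-32.353729)+3/4·(-16.619518)+3/2·(-55.466534)≈-103.752872; next y=1/10·34.353729+1/2·(-103.752872)≈-48.441063
n=7: y≈-48.441063, sp=2, e=sp−y≈50.441063; I≈33.821545, D=e−e_prev≈82.794792; u=1/4·50.441063+3/4·33.821545+3/2·82.794792≈162.168613; next y=1/10·(-48.441063)+1/2·162.168613≈76.240200
n=8: y≈76.240200, sp=2, e=sp−y≈-74.240200; I≈-40.418655, D=e−e_prev≈-124.681263; u=1/4·(-74.240200)+3/4·(-40.418655)+3/2·(-124.681263)≈-235.895936; next y=1/10·76.240200+1/2·(-235.895936)≈-110.323948

0 -3 -7.500 0.000
1 1 14.125 -3.750
2 1 -20.031 6.688
3 1 31.445 -9.347
4 1 -45.183 14.788
5 2 72.930 -21.113
6 2 -103.753 34.354
7 2 162.169 -48.441
8 2 -235.896 76.240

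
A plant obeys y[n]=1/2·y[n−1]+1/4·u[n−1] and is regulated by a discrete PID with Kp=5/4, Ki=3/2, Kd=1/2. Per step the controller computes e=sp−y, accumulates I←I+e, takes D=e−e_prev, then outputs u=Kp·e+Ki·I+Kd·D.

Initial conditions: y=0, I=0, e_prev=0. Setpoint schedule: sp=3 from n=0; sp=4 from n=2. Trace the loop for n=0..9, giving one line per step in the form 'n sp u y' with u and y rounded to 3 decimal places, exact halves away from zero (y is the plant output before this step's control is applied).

(exact arithmetic carried between steps; '≈' marks a value shown rounded to 6 d.p. or computed from one; I and e_prev carry over from the previous line; the table rounds u and y to 3 d.p., halves away from zero)
n=0: y=0, sp=3, e=sp−y=3; I=3, D=e−e_prev=3; u=5/4·3+3/2·3+1/2·3=9.75; next y=1/2·0+1/4·9.75=2.4375
n=1: y=2.4375, sp=3, e=sp−y=0.5625; I=3.5625, D=e−e_prev=-2.4375; u=5/4·0.5625+3/2·3.5625+1/2·(-2.4375)=4.828125; next y=1/2·2.4375+1/4·4.828125≈2.425781
n=2: y≈2.425781, sp=4, e=sp−y≈1.574219; I≈5.136719, D=e−e_prev≈1.011719; u=5/4·1.574219+3/2·5.136719+1/2·1.011719≈10.178711; next y=1/2·2.425781+1/4·10.178711≈3.757568
n=3: y≈3.757568, sp=4, e=sp−y≈0.242432; I≈5.379150, D=e−e_prev≈-1.331787; u=5/4·0.242432+3/2·5.379150+1/2·(-1.331787)≈7.705872; next y=1/2·3.757568+1/4·7.705872≈3.805252
n=4: y≈3.805252, sp=4, e=sp−y≈0.194748; I≈5.573898, D=e−e_prev≈-0.047684; u=5/4·0.194748+3/2·5.573898+1/2·(-0.047684)≈8.580441; next y=1/2·3.805252+1/4·8.580441≈4.047736
n=5: y≈4.047736, sp=4, e=sp−y≈-0.047736; I≈5.526162, D=e−e_prev≈-0.242484; u=5/4·(-0.047736)+3/2·5.526162+1/2·(-0.242484)≈8.108331; next y=1/2·4.047736+1/4·8.108331≈4.050951
n=6: y≈4.050951, sp=4, e=sp−y≈-0.050951; I≈5.475211, D=e−e_prev≈-0.003215; u=5/4·(-0.050951)+3/2·5.475211+1/2·(-0.003215)≈8.147521; next y=1/2·4.050951+1/4·8.147521≈4.062356
n=7: y≈4.062356, sp=4, e=sp−y≈-0.062356; I≈5.412856, D=e−e_prev≈-0.011405; u=5/4·(-0.062356)+3/2·5.412856+1/2·(-0.011405)≈8.035636; next y=1/2·4.062356+1/4·8.035636≈4.040087
n=8: y≈4.040087, sp=4, e=sp−y≈-0.040087; I≈5.372769, D=e−e_prev≈0.022269; u=5/4·(-0.040087)+3/2·5.372769+1/2·0.022269≈8.020179; next y=1/2·4.040087+1/4·8.020179≈4.025088
n=9: y≈4.025088, sp=4, e=sp−y≈-0.025088; I≈5.347681, D=e−e_prev≈0.014999; u=5/4·(-0.025088)+3/2·5.347681+1/2·0.014999≈7.997660; next y=1/2·4.025088+1/4·7.997660≈4.011959

0 3 9.750 0.000
1 3 4.828 2.438
2 4 10.179 2.426
3 4 7.706 3.758
4 4 8.580 3.805
5 4 8.108 4.048
6 4 8.148 4.051
7 4 8.036 4.062
8 4 8.020 4.040
9 4 7.998 4.025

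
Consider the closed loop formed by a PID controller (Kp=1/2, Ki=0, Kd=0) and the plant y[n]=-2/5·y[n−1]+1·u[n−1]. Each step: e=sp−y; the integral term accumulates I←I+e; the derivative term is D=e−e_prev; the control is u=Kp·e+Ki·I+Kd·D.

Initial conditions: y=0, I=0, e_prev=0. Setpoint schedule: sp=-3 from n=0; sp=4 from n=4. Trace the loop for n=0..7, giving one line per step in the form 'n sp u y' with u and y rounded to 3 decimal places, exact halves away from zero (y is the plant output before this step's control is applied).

(exact arithmetic carried between steps; '≈' marks a value shown rounded to 6 d.p. or computed from one; I and e_prev carry over from the previous line; the table rounds u and y to 3 d.p., halves away from zero)
n=0: y=0, sp=-3, e=sp−y=-3; I=-3, D=e−e_prev=-3; u=1/2·(-3)+0·(-3)+0·(-3)=-1.5; next y=-2/5·0+1·(-1.5)=-1.5
n=1: y=-1.5, sp=-3, e=sp−y=-1.5; I=-4.5, D=e−e_prev=1.5; u=1/2·(-1.5)+0·(-4.5)+0·1.5=-0.75; next y=-2/5·(-1.5)+1·(-0.75)=-0.15
n=2: y=-0.15, sp=-3, e=sp−y=-2.85; I=-7.35, D=e−e_prev=-1.35; u=1/2·(-2.85)+0·(-7.35)+0·(-1.35)=-1.425; next y=-2/5·(-0.15)+1·(-1.425)=-1.365
n=3: y=-1.365, sp=-3, e=sp−y=-1.635; I=-8.985, D=e−e_prev=1.215; u=1/2·(-1.635)+0·(-8.985)+0·1.215=-0.8175; next y=-2/5·(-1.365)+1·(-0.8175)=-0.2715
n=4: y=-0.2715, sp=4, e=sp−y=4.2715; I=-4.7135, D=e−e_prev=5.9065; u=1/2·4.2715+0·(-4.7135)+0·5.9065=2.13575; next y=-2/5·(-0.2715)+1·2.13575=2.24435
n=5: y=2.24435, sp=4, e=sp−y=1.75565; I=-2.95785, D=e−e_prev=-2.51585; u=1/2·1.75565+0·(-2.95785)+0·(-2.51585)=0.877825; next y=-2/5·2.24435+1·0.877825=-0.019915
n=6: y=-0.019915, sp=4, e=sp−y=4.019915; I=1.062065, D=e−e_prev=2.264265; u=1/2·4.019915+0·1.062065+0·2.264265≈2.009958; next y=-2/5·(-0.019915)+1·2.009958≈2.017924
n=7: y≈2.017924, sp=4, e=sp−y≈1.982077; I≈3.044142, D=e−e_prev≈-2.037839; u=1/2·1.982077+0·3.044142+0·(-2.037839)≈0.991038; next y=-2/5·2.017924+1·0.991038≈0.183869

0 -3 -1.500 0.000
1 -3 -0.750 -1.500
2 -3 -1.425 -0.150
3 -3 -0.818 -1.365
4 4 2.136 -0.272
5 4 0.878 2.244
6 4 2.010 -0.020
7 4 0.991 2.018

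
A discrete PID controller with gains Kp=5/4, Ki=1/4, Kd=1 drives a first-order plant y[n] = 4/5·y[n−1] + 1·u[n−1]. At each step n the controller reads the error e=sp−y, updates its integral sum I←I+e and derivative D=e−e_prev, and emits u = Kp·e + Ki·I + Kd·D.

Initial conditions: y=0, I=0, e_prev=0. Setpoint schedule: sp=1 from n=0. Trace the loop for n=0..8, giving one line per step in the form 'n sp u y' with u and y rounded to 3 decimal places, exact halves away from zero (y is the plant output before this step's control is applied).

(exact arithmetic carried between steps; '≈' marks a value shown rounded to 6 d.p. or computed from one; I and e_prev carry over from the previous line; the table rounds u and y to 3 d.p., halves away from zero)
n=0: y=0, sp=1, e=sp−y=1; I=1, D=e−e_prev=1; u=5/4·1+1/4·1+1·1=2.5; next y=4/5·0+1·2.5=2.5
n=1: y=2.5, sp=1, e=sp−y=-1.5; I=-0.5, D=e−e_prev=-2.5; u=5/4·(-1.5)+1/4·(-0.5)+1·(-2.5)=-4.5; next y=4/5·2.5+1·(-4.5)=-2.5
n=2: y=-2.5, sp=1, e=sp−y=3.5; I=3, D=e−e_prev=5; u=5/4·3.5+1/4·3+1·5=10.125; next y=4/5·(-2.5)+1·10.125=8.125
n=3: y=8.125, sp=1, e=sp−y=-7.125; I=-4.125, D=e−e_prev=-10.625; u=5/4·(-7.125)+1/4·(-4.125)+1·(-10.625)=-20.5625; next y=4/5·8.125+1·(-20.5625)=-14.0625
n=4: y=-14.0625, sp=1, e=sp−y=15.0625; I=10.9375, D=e−e_prev=22.1875; u=5/4·15.0625+1/4·10.9375+1·22.1875=43.75; next y=4/5·(-14.0625)+1·43.75=32.5
n=5: y=32.5, sp=1, e=sp−y=-31.5; I=-20.5625, D=e−e_prev=-46.5625; u=5/4·(-31.5)+1/4·(-20.5625)+1·(-46.5625)=-91.078125; next y=4/5·32.5+1·(-91.078125)=-65.078125
n=6: y=-65.078125, sp=1, e=sp−y=66.078125; I=45.515625, D=e−e_prev=97.578125; u=5/4·66.078125+1/4·45.515625+1·97.578125≈191.554688; next y=4/5·(-65.078125)+1·191.554688≈139.492188
n=7: y≈139.492188, sp=1, e=sp−y≈-138.492188; I≈-92.976563, D=e−e_prev≈-204.570313; u=5/4·(-138.492188)+1/4·(-92.976563)+1·(-204.570313)≈-400.929688; next y=4/5·139.492188+1·(-400.929688)≈-289.335938
n=8: y≈-289.335938, sp=1, e=sp−y≈290.335938; I≈197.359375, D=e−e_prev≈428.828125; u=5/4·290.335938+1/4·197.359375+1·428.828125≈841.087891; next y=4/5·(-289.335938)+1·841.087891≈609.619141

0 1 2.500 0.000
1 1 -4.500 2.500
2 1 10.125 -2.500
3 1 -20.563 8.125
4 1 43.750 -14.063
5 1 -91.078 32.500
6 1 191.555 -65.078
7 1 -400.930 139.492
8 1 841.088 -289.336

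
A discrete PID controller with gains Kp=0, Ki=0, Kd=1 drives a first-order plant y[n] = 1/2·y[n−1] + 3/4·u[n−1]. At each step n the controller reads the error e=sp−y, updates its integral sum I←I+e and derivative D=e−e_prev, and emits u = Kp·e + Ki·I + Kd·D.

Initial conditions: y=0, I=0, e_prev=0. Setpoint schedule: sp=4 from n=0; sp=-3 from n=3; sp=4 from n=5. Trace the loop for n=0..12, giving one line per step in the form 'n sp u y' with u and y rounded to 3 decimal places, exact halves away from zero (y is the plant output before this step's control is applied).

0 4 4.000 0.000
1 4 -3.000 3.000
2 4 3.750 -0.750
3 -3 -10.188 2.438
4 -3 8.859 -6.422
5 4 -2.855 3.434
6 4 3.858 -0.425
7 4 -3.106 2.681
8 4 3.670 -0.989
9 4 -3.247 2.258
10 4 3.565 -1.306
11 4 -3.327 2.020
12 4 3.505 -1.485

(exact arithmetic carried between steps; '≈' marks a value shown rounded to 6 d.p. or computed from one; I and e_prev carry over from the previous line; the table rounds u and y to 3 d.p., halves away from zero)
n=0: y=0, sp=4, e=sp−y=4; I=4, D=e−e_prev=4; u=0·4+0·4+1·4=4; next y=1/2·0+3/4·4=3
n=1: y=3, sp=4, e=sp−y=1; I=5, D=e−e_prev=-3; u=0·1+0·5+1·(-3)=-3; next y=1/2·3+3/4·(-3)=-0.75
n=2: y=-0.75, sp=4, e=sp−y=4.75; I=9.75, D=e−e_prev=3.75; u=0·4.75+0·9.75+1·3.75=3.75; next y=1/2·(-0.75)+3/4·3.75=2.4375
n=3: y=2.4375, sp=-3, e=sp−y=-5.4375; I=4.3125, D=e−e_prev=-10.1875; u=0·(-5.4375)+0·4.3125+1·(-10.1875)=-10.1875; next y=1/2·2.4375+3/4·(-10.1875)=-6.421875
n=4: y=-6.421875, sp=-3, e=sp−y=3.421875; I=7.734375, D=e−e_prev=8.859375; u=0·3.421875+0·7.734375+1·8.859375=8.859375; next y=1/2·(-6.421875)+3/4·8.859375≈3.433594
n=5: y≈3.433594, sp=4, e=sp−y≈0.566406; I≈8.300781, D=e−e_prev≈-2.855469; u=0·0.566406+0·8.300781+1·(-2.855469)≈-2.855469; next y=1/2·3.433594+3/4·(-2.855469)≈-0.424805
n=6: y≈-0.424805, sp=4, e=sp−y≈4.424805; I≈12.725586, D=e−e_prev≈3.858398; u=0·4.424805+0·12.725586+1·3.858398≈3.858398; next y=1/2·(-0.424805)+3/4·3.858398≈2.681396
n=7: y≈2.681396, sp=4, e=sp−y≈1.318604; I≈14.044189, D=e−e_prev≈-3.106201; u=0·1.318604+0·14.044189+1·(-3.106201)≈-3.106201; next y=1/2·2.681396+3/4·(-3.106201)≈-0.988953
n=8: y≈-0.988953, sp=4, e=sp−y≈4.988953; I≈19.033142, D=e−e_prev≈3.670349; u=0·4.988953+0·19.033142+1·3.670349≈3.670349; next y=1/2·(-0.988953)+3/4·3.670349≈2.258286
n=9: y≈2.258286, sp=4, e=sp−y≈1.741714; I≈20.774857, D=e−e_prev≈-3.247238; u=0·1.741714+0·20.774857+1·(-3.247238)≈-3.247238; next y=1/2·2.258286+3/4·(-3.247238)≈-1.306286
n=10: y≈-1.306286, sp=4, e=sp−y≈5.306286; I≈26.081142, D=e−e_prev≈3.564571; u=0·5.306286+0·26.081142+1·3.564571≈3.564571; next y=1/2·(-1.306286)+3/4·3.564571≈2.020286
n=11: y≈2.020286, sp=4, e=sp−y≈1.979714; I≈28.060857, D=e−e_prev≈-3.326571; u=0·1.979714+0·28.060857+1·(-3.326571)≈-3.326571; next y=1/2·2.020286+3/4·(-3.326571)≈-1.484786
n=12: y≈-1.484786, sp=4, e=sp−y≈5.484786; I≈33.545643, D=e−e_prev≈3.505071; u=0·5.484786+0·33.545643+1·3.505071≈3.505071; next y=1/2·(-1.484786)+3/4·3.505071≈1.886411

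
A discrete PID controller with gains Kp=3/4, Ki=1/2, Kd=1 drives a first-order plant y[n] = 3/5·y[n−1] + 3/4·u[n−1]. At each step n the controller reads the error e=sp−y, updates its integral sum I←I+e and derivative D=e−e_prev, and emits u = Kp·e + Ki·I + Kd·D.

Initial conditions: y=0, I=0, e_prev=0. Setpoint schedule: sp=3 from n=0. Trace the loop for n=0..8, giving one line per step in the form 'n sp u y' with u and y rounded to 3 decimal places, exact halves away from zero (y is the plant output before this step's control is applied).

0 3 6.750 0.000
1 3 -6.141 5.063
2 3 12.809 -1.568
3 3 -14.564 8.666
4 3 25.213 -5.723
5 3 -32.513 15.476
6 3 51.242 -15.099
7 3 -70.344 29.372
8 3 106.081 -35.134

(exact arithmetic carried between steps; '≈' marks a value shown rounded to 6 d.p. or computed from one; I and e_prev carry over from the previous line; the table rounds u and y to 3 d.p., halves away from zero)
n=0: y=0, sp=3, e=sp−y=3; I=3, D=e−e_prev=3; u=3/4·3+1/2·3+1·3=6.75; next y=3/5·0+3/4·6.75=5.0625
n=1: y=5.0625, sp=3, e=sp−y=-2.0625; I=0.9375, D=e−e_prev=-5.0625; u=3/4·(-2.0625)+1/2·0.9375+1·(-5.0625)=-6.140625; next y=3/5·5.0625+3/4·(-6.140625)≈-1.567969
n=2: y≈-1.567969, sp=3, e=sp−y≈4.567969; I≈5.505469, D=e−e_prev≈6.630469; u=3/4·4.567969+1/2·5.505469+1·6.630469≈12.809180; next y=3/5·(-1.567969)+3/4·12.809180≈8.666104
n=3: y≈8.666104, sp=3, e=sp−y≈-5.666104; I≈-0.160635, D=e−e_prev≈-10.234072; u=3/4·(-5.666104)+1/2·(-0.160635)+1·(-10.234072)≈-14.563967; next y=3/5·8.666104+3/4·(-14.563967)≈-5.723313
n=4: y≈-5.723313, sp=3, e=sp−y≈8.723313; I≈8.562679, D=e−e_prev≈14.389417; u=3/4·8.723313+1/2·8.562679+1·14.389417≈25.213241; next y=3/5·(-5.723313)+3/4·25.213241≈15.475943
n=5: y≈15.475943, sp=3, e=sp−y≈-12.475943; I≈-3.913264, D=e−e_prev≈-21.199256; u=3/4·(-12.475943)+1/2·(-3.913264)+1·(-21.199256)≈-32.512846; next y=3/5·15.475943+3/4·(-32.512846)≈-15.099068
n=6: y≈-15.099068, sp=3, e=sp−y≈18.099068; I≈14.185804, D=e−e_prev≈30.575011; u=3/4·18.099068+1/2·14.185804+1·30.575011≈51.242215; next y=3/5·(-15.099068)+3/4·51.242215≈29.372220
n=7: y≈29.372220, sp=3, e=sp−y≈-26.372220; I≈-12.186416, D=e−e_prev≈-44.471288; u=3/4·(-26.372220)+1/2·(-12.186416)+1·(-44.471288)≈-70.343661; next y=3/5·29.372220+3/4·(-70.343661)≈-35.134414
n=8: y≈-35.134414, sp=3, e=sp−y≈38.134414; I≈25.947998, D=e−e_prev≈64.506634; u=3/4·38.134414+1/2·25.947998+1·64.506634≈106.081443; next y=3/5·(-35.134414)+3/4·106.081443≈58.480434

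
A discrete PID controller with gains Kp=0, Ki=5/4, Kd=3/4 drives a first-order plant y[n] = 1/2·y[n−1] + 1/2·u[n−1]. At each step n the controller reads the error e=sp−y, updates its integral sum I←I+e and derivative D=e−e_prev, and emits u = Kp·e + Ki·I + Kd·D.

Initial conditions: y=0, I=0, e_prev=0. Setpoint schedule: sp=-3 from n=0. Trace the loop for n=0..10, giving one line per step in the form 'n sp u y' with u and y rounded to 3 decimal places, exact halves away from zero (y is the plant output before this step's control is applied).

0 -3 -6.000 0.000
1 -3 -1.500 -3.000
2 -3 -5.250 -2.250
3 -3 -2.625 -3.750
4 -3 -3.938 -3.188
5 -3 -2.531 -3.563
6 -3 -3.141 -3.047
7 -3 -2.602 -3.094
8 -3 -3.012 -2.848
9 -3 -2.854 -2.930
10 -3 -3.079 -2.892

(exact arithmetic carried between steps; '≈' marks a value shown rounded to 6 d.p. or computed from one; I and e_prev carry over from the previous line; the table rounds u and y to 3 d.p., halves away from zero)
n=0: y=0, sp=-3, e=sp−y=-3; I=-3, D=e−e_prev=-3; u=0·(-3)+5/4·(-3)+3/4·(-3)=-6; next y=1/2·0+1/2·(-6)=-3
n=1: y=-3, sp=-3, e=sp−y=0; I=-3, D=e−e_prev=3; u=0·0+5/4·(-3)+3/4·3=-1.5; next y=1/2·(-3)+1/2·(-1.5)=-2.25
n=2: y=-2.25, sp=-3, e=sp−y=-0.75; I=-3.75, D=e−e_prev=-0.75; u=0·(-0.75)+5/4·(-3.75)+3/4·(-0.75)=-5.25; next y=1/2·(-2.25)+1/2·(-5.25)=-3.75
n=3: y=-3.75, sp=-3, e=sp−y=0.75; I=-3, D=e−e_prev=1.5; u=0·0.75+5/4·(-3)+3/4·1.5=-2.625; next y=1/2·(-3.75)+1/2·(-2.625)=-3.1875
n=4: y=-3.1875, sp=-3, e=sp−y=0.1875; I=-2.8125, D=e−e_prev=-0.5625; u=0·0.1875+5/4·(-2.8125)+3/4·(-0.5625)=-3.9375; next y=1/2·(-3.1875)+1/2·(-3.9375)=-3.5625
n=5: y=-3.5625, sp=-3, e=sp−y=0.5625; I=-2.25, D=e−e_prev=0.375; u=0·0.5625+5/4·(-2.25)+3/4·0.375=-2.53125; next y=1/2·(-3.5625)+1/2·(-2.53125)=-3.046875
n=6: y=-3.046875, sp=-3, e=sp−y=0.046875; I=-2.203125, D=e−e_prev=-0.515625; u=0·0.046875+5/4·(-2.203125)+3/4·(-0.515625)=-3.140625; next y=1/2·(-3.046875)+1/2·(-3.140625)=-3.09375
n=7: y=-3.09375, sp=-3, e=sp−y=0.09375; I=-2.109375, D=e−e_prev=0.046875; u=0·0.09375+5/4·(-2.109375)+3/4·0.046875≈-2.601563; next y=1/2·(-3.09375)+1/2·(-2.601563)≈-2.847656
n=8: y≈-2.847656, sp=-3, e=sp−y≈-0.152344; I≈-2.261719, D=e−e_prev≈-0.246094; u=0·(-0.152344)+5/4·(-2.261719)+3/4·(-0.246094)≈-3.011719; next y=1/2·(-2.847656)+1/2·(-3.011719)≈-2.929688
n=9: y≈-2.929688, sp=-3, e=sp−y≈-0.070313; I≈-2.332031, D=e−e_prev≈0.082031; u=0·(-0.070313)+5/4·(-2.332031)+3/4·0.082031≈-2.853516; next y=1/2·(-2.929688)+1/2·(-2.853516)≈-2.891602
n=10: y≈-2.891602, sp=-3, e=sp−y≈-0.108398; I≈-2.440430, D=e−e_prev≈-0.038086; u=0·(-0.108398)+5/4·(-2.440430)+3/4·(-0.038086)≈-3.079102; next y=1/2·(-2.891602)+1/2·(-3.079102)≈-2.985352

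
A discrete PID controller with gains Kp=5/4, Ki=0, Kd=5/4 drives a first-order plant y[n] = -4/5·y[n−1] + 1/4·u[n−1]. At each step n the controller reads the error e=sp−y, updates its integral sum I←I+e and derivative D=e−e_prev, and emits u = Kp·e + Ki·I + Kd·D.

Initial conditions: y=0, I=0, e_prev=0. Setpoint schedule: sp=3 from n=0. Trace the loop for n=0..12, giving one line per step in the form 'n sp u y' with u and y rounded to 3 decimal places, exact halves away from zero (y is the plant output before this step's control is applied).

(exact arithmetic carried between steps; '≈' marks a value shown rounded to 6 d.p. or computed from one; I and e_prev carry over from the previous line; the table rounds u and y to 3 d.p., halves away from zero)
n=0: y=0, sp=3, e=sp−y=3; I=3, D=e−e_prev=3; u=5/4·3+0·3+5/4·3=7.5; next y=-4/5·0+1/4·7.5=1.875
n=1: y=1.875, sp=3, e=sp−y=1.125; I=4.125, D=e−e_prev=-1.875; u=5/4·1.125+0·4.125+5/4·(-1.875)=-0.9375; next y=-4/5·1.875+1/4·(-0.9375)=-1.734375
n=2: y=-1.734375, sp=3, e=sp−y=4.734375; I=8.859375, D=e−e_prev=3.609375; u=5/4·4.734375+0·8.859375+5/4·3.609375≈10.429688; next y=-4/5·(-1.734375)+1/4·10.429688≈3.994922
n=3: y≈3.994922, sp=3, e=sp−y≈-0.994922; I≈7.864453, D=e−e_prev≈-5.729297; u=5/4·(-0.994922)+0·7.864453+5/4·(-5.729297)≈-8.405273; next y=-4/5·3.994922+1/4·(-8.405273)≈-5.297256
n=4: y≈-5.297256, sp=3, e=sp−y≈8.297256; I≈16.161709, D=e−e_prev≈9.292178; u=5/4·8.297256+0·16.161709+5/4·9.292178≈21.986792; next y=-4/5·(-5.297256)+1/4·21.986792≈9.734503
n=5: y≈9.734503, sp=3, e=sp−y≈-6.734503; I≈9.427206, D=e−e_prev≈-15.031759; u=5/4·(-6.734503)+0·9.427206+5/4·(-15.031759)≈-27.207827; next y=-4/5·9.734503+1/4·(-27.207827)≈-14.589559
n=6: y≈-14.589559, sp=3, e=sp−y≈17.589559; I≈27.016765, D=e−e_prev≈24.324061; u=5/4·17.589559+0·27.016765+5/4·24.324061≈52.392025; next y=-4/5·(-14.589559)+1/4·52.392025≈24.769653
n=7: y≈24.769653, sp=3, e=sp−y≈-21.769653; I≈5.247112, D=e−e_prev≈-39.359212; u=5/4·(-21.769653)+0·5.247112+5/4·(-39.359212)≈-76.411082; next y=-4/5·24.769653+1/4·(-76.411082)≈-38.918493
n=8: y≈-38.918493, sp=3, e=sp−y≈41.918493; I≈47.165605, D=e−e_prev≈63.688147; u=5/4·41.918493+0·47.165605+5/4·63.688147≈132.008300; next y=-4/5·(-38.918493)+1/4·132.008300≈64.136869
n=9: y≈64.136869, sp=3, e=sp−y≈-61.136869; I≈-13.971265, D=e−e_prev≈-103.055363; u=5/4·(-61.136869)+0·(-13.971265)+5/4·(-103.055363)≈-205.240290; next y=-4/5·64.136869+1/4·(-205.240290)≈-102.619568
n=10: y≈-102.619568, sp=3, e=sp−y≈105.619568; I≈91.648303, D=e−e_prev≈166.756437; u=5/4·105.619568+0·91.648303+5/4·166.756437≈340.470007; next y=-4/5·(-102.619568)+1/4·340.470007≈167.213156
n=11: y≈167.213156, sp=3, e=sp−y≈-164.213156; I≈-72.564853, D=e−e_prev≈-269.832724; u=5/4·(-164.213156)+0·(-72.564853)+5/4·(-269.832724)≈-542.557350; next y=-4/5·167.213156+1/4·(-542.557350)≈-269.409862
n=12: y≈-269.409862, sp=3, e=sp−y≈272.409862; I≈199.845010, D=e−e_prev≈436.623019; u=5/4·272.409862+0·199.845010+5/4·436.623019≈886.291101; next y=-4/5·(-269.409862)+1/4·886.291101≈437.100665

0 3 7.500 0.000
1 3 -0.938 1.875
2 3 10.430 -1.734
3 3 -8.405 3.995
4 3 21.987 -5.297
5 3 -27.208 9.735
6 3 52.392 -14.590
7 3 -76.411 24.770
8 3 132.008 -38.918
9 3 -205.240 64.137
10 3 340.470 -102.620
11 3 -542.557 167.213
12 3 886.291 -269.410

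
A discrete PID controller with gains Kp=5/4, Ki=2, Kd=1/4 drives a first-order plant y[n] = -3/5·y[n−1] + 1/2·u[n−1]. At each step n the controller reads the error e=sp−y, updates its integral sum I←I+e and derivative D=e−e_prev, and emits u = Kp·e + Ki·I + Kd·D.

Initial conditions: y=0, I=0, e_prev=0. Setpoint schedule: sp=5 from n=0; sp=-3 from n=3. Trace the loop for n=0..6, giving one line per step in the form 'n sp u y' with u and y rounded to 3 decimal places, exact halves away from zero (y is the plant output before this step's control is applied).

(exact arithmetic carried between steps; '≈' marks a value shown rounded to 6 d.p. or computed from one; I and e_prev carry over from the previous line; the table rounds u and y to 3 d.p., halves away from zero)
n=0: y=0, sp=5, e=sp−y=5; I=5, D=e−e_prev=5; u=5/4·5+2·5+1/4·5=17.5; next y=-3/5·0+1/2·17.5=8.75
n=1: y=8.75, sp=5, e=sp−y=-3.75; I=1.25, D=e−e_prev=-8.75; u=5/4·(-3.75)+2·1.25+1/4·(-8.75)=-4.375; next y=-3/5·8.75+1/2·(-4.375)=-7.4375
n=2: y=-7.4375, sp=5, e=sp−y=12.4375; I=13.6875, D=e−e_prev=16.1875; u=5/4·12.4375+2·13.6875+1/4·16.1875=46.96875; next y=-3/5·(-7.4375)+1/2·46.96875=27.946875
n=3: y=27.946875, sp=-3, e=sp−y=-30.946875; I=-17.259375, D=e−e_prev=-43.384375; u=5/4·(-30.946875)+2·(-17.259375)+1/4·(-43.384375)≈-84.048438; next y=-3/5·27.946875+1/2·(-84.048438)≈-58.792344
n=4: y≈-58.792344, sp=-3, e=sp−y≈55.792344; I≈38.532969, D=e−e_prev≈86.739219; u=5/4·55.792344+2·38.532969+1/4·86.739219≈168.491172; next y=-3/5·(-58.792344)+1/2·168.491172≈119.520992
n=5: y≈119.520992, sp=-3, e=sp−y≈-122.520992; I≈-83.988023, D=e−e_prev≈-178.313336; u=5/4·(-122.520992)+2·(-83.988023)+1/4·(-178.313336)≈-365.705621; next y=-3/5·119.520992+1/2·(-365.705621)≈-254.565406
n=6: y≈-254.565406, sp=-3, e=sp−y≈251.565406; I≈167.577382, D=e−e_prev≈374.086398; u=5/4·251.565406+2·167.577382+1/4·374.086398≈743.133122; next y=-3/5·(-254.565406)+1/2·743.133122≈524.305804

0 5 17.500 0.000
1 5 -4.375 8.750
2 5 46.969 -7.438
3 -3 -84.048 27.947
4 -3 168.491 -58.792
5 -3 -365.706 119.521
6 -3 743.133 -254.565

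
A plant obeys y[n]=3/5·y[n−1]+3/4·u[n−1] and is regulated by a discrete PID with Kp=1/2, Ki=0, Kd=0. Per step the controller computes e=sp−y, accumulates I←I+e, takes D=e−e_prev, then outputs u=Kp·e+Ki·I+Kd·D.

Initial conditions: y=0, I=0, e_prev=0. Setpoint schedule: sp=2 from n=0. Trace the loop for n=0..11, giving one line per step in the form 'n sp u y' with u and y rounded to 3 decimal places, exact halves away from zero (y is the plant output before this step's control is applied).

(exact arithmetic carried between steps; '≈' marks a value shown rounded to 6 d.p. or computed from one; I and e_prev carry over from the previous line; the table rounds u and y to 3 d.p., halves away from zero)
n=0: y=0, sp=2, e=sp−y=2; I=2, D=e−e_prev=2; u=1/2·2+0·2+0·2=1; next y=3/5·0+3/4·1=0.75
n=1: y=0.75, sp=2, e=sp−y=1.25; I=3.25, D=e−e_prev=-0.75; u=1/2·1.25+0·3.25+0·(-0.75)=0.625; next y=3/5·0.75+3/4·0.625=0.91875
n=2: y=0.91875, sp=2, e=sp−y=1.08125; I=4.33125, D=e−e_prev=-0.16875; u=1/2·1.08125+0·4.33125+0·(-0.16875)=0.540625; next y=3/5·0.91875+3/4·0.540625≈0.956719
n=3: y≈0.956719, sp=2, e=sp−y≈1.043281; I≈5.374531, D=e−e_prev≈-0.037969; u=1/2·1.043281+0·5.374531+0·(-0.037969)≈0.521641; next y=3/5·0.956719+3/4·0.521641≈0.965262
n=4: y≈0.965262, sp=2, e=sp−y≈1.034738; I≈6.409270, D=e−e_prev≈-0.008543; u=1/2·1.034738+0·6.409270+0·(-0.008543)≈0.517369; next y=3/5·0.965262+3/4·0.517369≈0.967184
n=5: y≈0.967184, sp=2, e=sp−y≈1.032816; I≈7.442086, D=e−e_prev≈-0.001922; u=1/2·1.032816+0·7.442086+0·(-0.001922)≈0.516408; next y=3/5·0.967184+3/4·0.516408≈0.967616
n=6: y≈0.967616, sp=2, e=sp−y≈1.032384; I≈8.474469, D=e−e_prev≈-0.000432; u=1/2·1.032384+0·8.474469+0·(-0.000432)≈0.516192; next y=3/5·0.967616+3/4·0.516192≈0.967714
n=7: y≈0.967714, sp=2, e=sp−y≈1.032286; I≈9.506756, D=e−e_prev≈-0.000097; u=1/2·1.032286+0·9.506756+0·(-0.000097)≈0.516143; next y=3/5·0.967714+3/4·0.516143≈0.967736
n=8: y≈0.967736, sp=2, e=sp−y≈1.032264; I≈10.539020, D=e−e_prev≈-0.000022; u=1/2·1.032264+0·10.539020+0·(-0.000022)≈0.516132; next y=3/5·0.967736+3/4·0.516132≈0.967741
n=9: y≈0.967741, sp=2, e=sp−y≈1.032259; I≈11.571280, D=e−e_prev≈-0.000005; u=1/2·1.032259+0·11.571280+0·(-0.000005)≈0.516130; next y=3/5·0.967741+3/4·0.516130≈0.967742
n=10: y≈0.967742, sp=2, e=sp−y≈1.032258; I≈12.603538, D=e−e_prev≈-0.000001; u=1/2·1.032258+0·12.603538+0·(-0.000001)≈0.516129; next y=3/5·0.967742+3/4·0.516129≈0.967742
n=11: y≈0.967742, sp=2, e=sp−y≈1.032258; I≈13.635796, D=e−e_prev≈0.000000; u=1/2·1.032258+0·13.635796+0·0.000000≈0.516129; next y=3/5·0.967742+3/4·0.516129≈0.967742

0 2 1.000 0.000
1 2 0.625 0.750
2 2 0.541 0.919
3 2 0.522 0.957
4 2 0.517 0.965
5 2 0.516 0.967
6 2 0.516 0.968
7 2 0.516 0.968
8 2 0.516 0.968
9 2 0.516 0.968
10 2 0.516 0.968
11 2 0.516 0.968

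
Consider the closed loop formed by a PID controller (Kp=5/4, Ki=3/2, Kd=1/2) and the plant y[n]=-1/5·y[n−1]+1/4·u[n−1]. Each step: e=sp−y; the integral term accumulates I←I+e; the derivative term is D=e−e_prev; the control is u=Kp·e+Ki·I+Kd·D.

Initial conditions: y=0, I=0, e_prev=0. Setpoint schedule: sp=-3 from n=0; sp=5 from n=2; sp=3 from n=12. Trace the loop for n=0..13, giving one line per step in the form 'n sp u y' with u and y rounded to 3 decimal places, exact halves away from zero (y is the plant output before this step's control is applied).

(exact arithmetic carried between steps; '≈' marks a value shown rounded to 6 d.p. or computed from one; I and e_prev carry over from the previous line; the table rounds u and y to 3 d.p., halves away from zero)
n=0: y=0, sp=-3, e=sp−y=-3; I=-3, D=e−e_prev=-3; u=5/4·(-3)+3/2·(-3)+1/2·(-3)=-9.75; next y=-1/5·0+1/4·(-9.75)=-2.4375
n=1: y=-2.4375, sp=-3, e=sp−y=-0.5625; I=-3.5625, D=e−e_prev=2.4375; u=5/4·(-0.5625)+3/2·(-3.5625)+1/2·2.4375=-4.828125; next y=-1/5·(-2.4375)+1/4·(-4.828125)≈-0.719531
n=2: y≈-0.719531, sp=5, e=sp−y≈5.719531; I≈2.157031, D=e−e_prev≈6.282031; u=5/4·5.719531+3/2·2.157031+1/2·6.282031≈13.525977; next y=-1/5·(-0.719531)+1/4·13.525977≈3.525400
n=3: y≈3.525400, sp=5, e=sp−y≈1.474600; I≈3.631631, D=e−e_prev≈-4.244932; u=5/4·1.474600+3/2·3.631631+1/2·(-4.244932)≈5.168230; next y=-1/5·3.525400+1/4·5.168230≈0.586977
n=4: y≈0.586977, sp=5, e=sp−y≈4.413023; I≈8.044653, D=e−e_prev≈2.938423; u=5/4·4.413023+3/2·8.044653+1/2·2.938423≈19.052470; next y=-1/5·0.586977+1/4·19.052470≈4.645722
n=5: y≈4.645722, sp=5, e=sp−y≈0.354278; I≈8.398931, D=e−e_prev≈-4.058745; u=5/4·0.354278+3/2·8.398931+1/2·(-4.058745)≈11.011872; next y=-1/5·4.645722+1/4·11.011872≈1.823824
n=6: y≈1.823824, sp=5, e=sp−y≈3.176176; I≈11.575108, D=e−e_prev≈2.821898; u=5/4·3.176176+3/2·11.575108+1/2·2.821898≈22.743831; next y=-1/5·1.823824+1/4·22.743831≈5.321193
n=7: y≈5.321193, sp=5, e=sp−y≈-0.321193; I≈11.253915, D=e−e_prev≈-3.497369; u=5/4·(-0.321193)+3/2·11.253915+1/2·(-3.497369)≈14.730696; next y=-1/5·5.321193+1/4·14.730696≈2.618435
n=8: y≈2.618435, sp=5, e=sp−y≈2.381565; I≈13.635479, D=e−e_prev≈2.702758; u=5/4·2.381565+3/2·13.635479+1/2·2.702758≈24.781553; next y=-1/5·2.618435+1/4·24.781553≈5.671701
n=9: y≈5.671701, sp=5, e=sp−y≈-0.671701; I≈12.963778, D=e−e_prev≈-3.053266; u=5/4·(-0.671701)+3/2·12.963778+1/2·(-3.053266)≈17.079407; next y=-1/5·5.671701+1/4·17.079407≈3.135512
n=10: y≈3.135512, sp=5, e=sp−y≈1.864488; I≈14.828266, D=e−e_prev≈2.536190; u=5/4·1.864488+3/2·14.828266+1/2·2.536190≈25.841105; next y=-1/5·3.135512+1/4·25.841105≈5.833174
n=11: y≈5.833174, sp=5, e=sp−y≈-0.833174; I≈13.995092, D=e−e_prev≈-2.697662; u=5/4·(-0.833174)+3/2·13.995092+1/2·(-2.697662)≈18.602340; next y=-1/5·5.833174+1/4·18.602340≈3.483950
n=12: y≈3.483950, sp=3, e=sp−y≈-0.483950; I≈13.511142, D=e−e_prev≈0.349224; u=5/4·(-0.483950)+3/2·13.511142+1/2·0.349224≈19.836387; next y=-1/5·3.483950+1/4·19.836387≈4.262307
n=13: y≈4.262307, sp=3, e=sp−y≈-1.262307; I≈12.248835, D=e−e_prev≈-0.778357; u=5/4·(-1.262307)+3/2·12.248835+1/2·(-0.778357)≈16.406191; next y=-1/5·4.262307+1/4·16.406191≈3.249087

0 -3 -9.750 0.000
1 -3 -4.828 -2.438
2 5 13.526 -0.720
3 5 5.168 3.525
4 5 19.052 0.587
5 5 11.012 4.646
6 5 22.744 1.824
7 5 14.731 5.321
8 5 24.782 2.618
9 5 17.079 5.672
10 5 25.841 3.136
11 5 18.602 5.833
12 3 19.836 3.484
13 3 16.406 4.262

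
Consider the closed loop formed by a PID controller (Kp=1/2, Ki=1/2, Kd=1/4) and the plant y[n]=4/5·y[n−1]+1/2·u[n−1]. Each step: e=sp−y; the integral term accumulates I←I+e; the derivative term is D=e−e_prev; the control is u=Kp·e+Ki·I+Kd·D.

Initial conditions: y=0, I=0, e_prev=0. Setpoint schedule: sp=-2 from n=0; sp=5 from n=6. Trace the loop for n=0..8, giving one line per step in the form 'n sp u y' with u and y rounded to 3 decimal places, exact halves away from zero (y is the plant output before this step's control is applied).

(exact arithmetic carried between steps; '≈' marks a value shown rounded to 6 d.p. or computed from one; I and e_prev carry over from the previous line; the table rounds u and y to 3 d.p., halves away from zero)
n=0: y=0, sp=-2, e=sp−y=-2; I=-2, D=e−e_prev=-2; u=1/2·(-2)+1/2·(-2)+1/4·(-2)=-2.5; next y=4/5·0+1/2·(-2.5)=-1.25
n=1: y=-1.25, sp=-2, e=sp−y=-0.75; I=-2.75, D=e−e_prev=1.25; u=1/2·(-0.75)+1/2·(-2.75)+1/4·1.25=-1.4375; next y=4/5·(-1.25)+1/2·(-1.4375)=-1.71875
n=2: y=-1.71875, sp=-2, e=sp−y=-0.28125; I=-3.03125, D=e−e_prev=0.46875; u=1/2·(-0.28125)+1/2·(-3.03125)+1/4·0.46875≈-1.539063; next y=4/5·(-1.71875)+1/2·(-1.539063)≈-2.144531
n=3: y≈-2.144531, sp=-2, e=sp−y≈0.144531; I≈-2.886719, D=e−e_prev≈0.425781; u=1/2·0.144531+1/2·(-2.886719)+1/4·0.425781≈-1.264648; next y=4/5·(-2.144531)+1/2·(-1.264648)≈-2.347949
n=4: y≈-2.347949, sp=-2, e=sp−y≈0.347949; I≈-2.538770, D=e−e_prev≈0.203418; u=1/2·0.347949+1/2·(-2.538770)+1/4·0.203418≈-1.044556; next y=4/5·(-2.347949)+1/2·(-1.044556)≈-2.400637
n=5: y≈-2.400637, sp=-2, e=sp−y≈0.400637; I≈-2.138132, D=e−e_prev≈0.052688; u=1/2·0.400637+1/2·(-2.138132)+1/4·0.052688≈-0.855576; next y=4/5·(-2.400637)+1/2·(-0.855576)≈-2.348298
n=6: y≈-2.348298, sp=5, e=sp−y≈7.348298; I≈5.210165, D=e−e_prev≈6.947660; u=1/2·7.348298+1/2·5.210165+1/4·6.947660≈8.016146; next y=4/5·(-2.348298)+1/2·8.016146≈2.129435
n=7: y≈2.129435, sp=5, e=sp−y≈2.870565; I≈8.080730, D=e−e_prev≈-4.477733; u=1/2·2.870565+1/2·8.080730+1/4·(-4.477733)≈4.356214; next y=4/5·2.129435+1/2·4.356214≈3.881655
n=8: y≈3.881655, sp=5, e=sp−y≈1.118345; I≈9.199075, D=e−e_prev≈-1.752220; u=1/2·1.118345+1/2·9.199075+1/4·(-1.752220)≈4.720655; next y=4/5·3.881655+1/2·4.720655≈5.465652

0 -2 -2.500 0.000
1 -2 -1.438 -1.250
2 -2 -1.539 -1.719
3 -2 -1.265 -2.145
4 -2 -1.045 -2.348
5 -2 -0.856 -2.401
6 5 8.016 -2.348
7 5 4.356 2.129
8 5 4.721 3.882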